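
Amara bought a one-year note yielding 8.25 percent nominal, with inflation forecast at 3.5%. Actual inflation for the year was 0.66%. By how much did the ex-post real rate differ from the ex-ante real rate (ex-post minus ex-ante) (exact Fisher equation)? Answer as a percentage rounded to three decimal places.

2.951%

Ex-ante: (1 + 0.0825)/(1 + 0.0350) − 1 = 4.5894%
Ex-post: (1 + 0.0825)/(1 + 0.0066) − 1 = 7.5402%
Difference (ex-post − ex-ante) = 2.9509% → 2.951%.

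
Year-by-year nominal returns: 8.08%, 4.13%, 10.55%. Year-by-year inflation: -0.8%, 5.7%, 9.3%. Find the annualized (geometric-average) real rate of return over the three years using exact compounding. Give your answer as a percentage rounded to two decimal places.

2.78%

Nominal growth factor = 1.0808 × 1.0413 × 1.1055 = 1.24417065
Price-level growth factor = 0.9920 × 1.0570 × 1.0930 = 1.14605859
Real growth factor = 1.24417065 / 1.14605859 = 1.08560824
Annualized real rate = 1.08560824^(1/3) − 1 = 2.7758% → 2.78%.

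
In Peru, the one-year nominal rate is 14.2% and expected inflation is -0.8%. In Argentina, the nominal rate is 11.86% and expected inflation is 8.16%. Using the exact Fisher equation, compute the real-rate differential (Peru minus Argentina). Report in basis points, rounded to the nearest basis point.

Peru: (1 + 0.1420)/(1 − 0.0080) − 1 = 15.1210%
Argentina: (1 + 0.1186)/(1 + 0.0816) − 1 = 3.4209%
Differential = 15.1210% − 3.4209% = 11.7001% → 1170 basis points.

1170 basis points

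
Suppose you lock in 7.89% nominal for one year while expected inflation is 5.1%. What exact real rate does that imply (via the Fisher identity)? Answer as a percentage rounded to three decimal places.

1 + r = 1.07890 / 1.05100 = 1.026546
r = 1.026546 − 1 = 2.6546%, i.e. 2.655%.

2.655%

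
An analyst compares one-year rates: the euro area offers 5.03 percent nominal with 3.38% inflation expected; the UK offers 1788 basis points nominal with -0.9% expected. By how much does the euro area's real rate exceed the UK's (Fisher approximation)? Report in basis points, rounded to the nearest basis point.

The euro area: 5.03% − 3.38% = 1.650%
The UK: 17.88% − (-0.9%) = 18.780%
Differential = -17.130% → -1713 basis points.

-1713 basis points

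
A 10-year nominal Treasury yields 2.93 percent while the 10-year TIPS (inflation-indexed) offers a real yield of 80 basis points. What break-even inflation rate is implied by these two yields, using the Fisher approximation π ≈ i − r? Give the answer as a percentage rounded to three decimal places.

2.130%

π ≈ i − r = 2.93% − 0.8% → 2.130%.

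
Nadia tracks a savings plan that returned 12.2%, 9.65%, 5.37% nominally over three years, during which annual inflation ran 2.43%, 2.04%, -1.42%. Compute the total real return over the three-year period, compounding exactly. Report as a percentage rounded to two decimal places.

Nominal growth factor = 1.1220 × 1.0965 × 1.0537 = 1.296339
Price-level growth factor = 1.0243 × 1.0204 × 0.9858 = 1.030354
Real growth factor = 1.296339 / 1.030354 = 1.258149
Total real return = 1.258149 − 1 → 25.81%.

25.81%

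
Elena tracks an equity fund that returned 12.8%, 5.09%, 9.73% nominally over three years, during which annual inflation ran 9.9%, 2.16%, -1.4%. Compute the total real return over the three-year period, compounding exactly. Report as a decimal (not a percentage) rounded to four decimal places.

Nominal growth factor = 1.1280 × 1.0509 × 1.0973 = 1.300756
Price-level growth factor = 1.0990 × 1.0216 × 0.9860 = 1.107020
Real growth factor = 1.300756 / 1.107020 = 1.175007
Total real return = 1.175007 − 1 → 0.1750.

0.1750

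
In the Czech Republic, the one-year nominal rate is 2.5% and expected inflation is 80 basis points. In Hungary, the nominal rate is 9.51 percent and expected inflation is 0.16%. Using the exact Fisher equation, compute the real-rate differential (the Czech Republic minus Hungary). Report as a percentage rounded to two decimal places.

The Czech Republic: (1 + 0.0250)/(1 + 0.0080) − 1 = 1.6865%
Hungary: (1 + 0.0951)/(1 + 0.0016) − 1 = 9.3351%
Differential = 1.6865% − 9.3351% = -7.6486% → -7.65%.

-7.65%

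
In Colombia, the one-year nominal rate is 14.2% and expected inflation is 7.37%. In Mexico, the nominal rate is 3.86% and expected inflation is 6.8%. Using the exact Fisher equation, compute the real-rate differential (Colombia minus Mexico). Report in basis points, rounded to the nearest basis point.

911 basis points

Colombia: (1 + 0.1420)/(1 + 0.0737) − 1 = 6.3612%
Mexico: (1 + 0.0386)/(1 + 0.0680) − 1 = -2.7528%
Differential = 6.3612% − (-2.7528%) = 9.1140% → 911 basis points.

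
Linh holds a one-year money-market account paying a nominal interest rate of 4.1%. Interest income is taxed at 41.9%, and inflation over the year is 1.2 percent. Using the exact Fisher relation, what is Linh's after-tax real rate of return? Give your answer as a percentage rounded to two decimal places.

1.17%

After-tax nominal return = 4.1% × (1 − 0.419) = 2.3821%.
1 + r = 1.023821 / 1.01200 = 1.011681
After-tax real rate = 1.011681 − 1 → 1.17%.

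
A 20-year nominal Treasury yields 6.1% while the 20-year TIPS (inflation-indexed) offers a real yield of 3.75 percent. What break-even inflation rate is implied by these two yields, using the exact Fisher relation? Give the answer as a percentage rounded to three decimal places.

2.265%

(1 + π) = (1 + i)/(1 + r) = 1.06100 / 1.03750 = 1.022651
Break-even inflation = 1.022651 − 1 → 2.265%.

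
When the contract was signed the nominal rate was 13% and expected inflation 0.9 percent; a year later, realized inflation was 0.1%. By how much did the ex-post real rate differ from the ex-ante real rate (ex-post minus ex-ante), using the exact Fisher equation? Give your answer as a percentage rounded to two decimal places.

0.90%

Ex-ante: (1 + 0.1300)/(1 + 0.0090) − 1 = 11.99207%
Ex-post: (1 + 0.1300)/(1 + 0.0010) − 1 = 12.88711%
Difference (ex-post − ex-ante) = 0.89504% → 0.90%.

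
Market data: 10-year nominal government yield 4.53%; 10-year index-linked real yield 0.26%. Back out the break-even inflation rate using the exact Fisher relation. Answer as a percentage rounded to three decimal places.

(1 + π) = (1 + i)/(1 + r) = 1.04530 / 1.00260 = 1.042589
Break-even inflation = 1.042589 − 1 → 4.259%.

4.259%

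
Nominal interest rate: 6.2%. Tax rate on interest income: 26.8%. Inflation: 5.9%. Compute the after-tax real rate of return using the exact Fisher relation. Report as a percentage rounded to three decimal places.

After-tax nominal return = 6.2% × (1 − 0.268) = 4.5384%.
1 + r = 1.045384 / 1.05900 = 0.987143
After-tax real rate = 0.987143 − 1 → -1.286%.

-1.286%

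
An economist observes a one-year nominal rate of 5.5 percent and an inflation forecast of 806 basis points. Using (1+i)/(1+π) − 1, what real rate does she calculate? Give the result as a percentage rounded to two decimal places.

-2.37%

1 + r = 1.05500 / 1.08060 = 0.976309
r = 0.976309 − 1 = -2.3691%, i.e. -2.37%.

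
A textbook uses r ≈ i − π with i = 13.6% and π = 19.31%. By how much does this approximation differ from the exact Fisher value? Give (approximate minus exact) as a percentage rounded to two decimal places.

-0.92%

Approximate: r ≈ 13.600% − 19.310% = -5.7100%
Exact: (1 + 0.1360)/(1 + 0.1931) − 1 = -4.7859%
Error = -5.7100% − (-4.7859%) = -0.9241% → -0.92%.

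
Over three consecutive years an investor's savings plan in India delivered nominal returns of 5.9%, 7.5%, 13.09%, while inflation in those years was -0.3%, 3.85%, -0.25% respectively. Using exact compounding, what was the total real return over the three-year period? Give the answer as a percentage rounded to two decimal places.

24.66%

Nominal growth factor = 1.0590 × 1.0750 × 1.1309 = 1.287445
Price-level growth factor = 0.9970 × 1.0385 × 0.9975 = 1.032796
Real growth factor = 1.287445 / 1.032796 = 1.246563
Total real return = 1.246563 − 1 → 24.66%.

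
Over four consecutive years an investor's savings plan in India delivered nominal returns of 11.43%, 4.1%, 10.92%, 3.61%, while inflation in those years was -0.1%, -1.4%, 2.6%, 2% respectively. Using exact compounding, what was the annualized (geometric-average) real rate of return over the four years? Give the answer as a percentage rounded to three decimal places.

Nominal growth factor = 1.1143 × 1.0410 × 1.1092 × 1.0361 = 1.33310511
Price-level growth factor = 0.9990 × 0.9860 × 1.0260 × 1.0200 = 1.03083685
Real growth factor = 1.33310511 / 1.03083685 = 1.29322609
Annualized real rate = 1.29322609^(1/4) − 1 = 6.6396% → 6.640%.

6.640%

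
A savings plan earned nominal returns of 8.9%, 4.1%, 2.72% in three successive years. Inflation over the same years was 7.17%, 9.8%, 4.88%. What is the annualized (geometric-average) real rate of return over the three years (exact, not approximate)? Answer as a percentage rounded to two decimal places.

Compound the nominal returns: 1.0890 × 1.0410 × 1.0272 = 1.16448425.
Compound inflation: 1.0717 × 1.0980 × 1.0488 = 1.23415086.
Deflate: 1.16448425 / 1.23415086 = 0.94355098.
Annualized real rate = 0.94355098^(1/3) − 1 = -1.9182% → -1.92%.

-1.92%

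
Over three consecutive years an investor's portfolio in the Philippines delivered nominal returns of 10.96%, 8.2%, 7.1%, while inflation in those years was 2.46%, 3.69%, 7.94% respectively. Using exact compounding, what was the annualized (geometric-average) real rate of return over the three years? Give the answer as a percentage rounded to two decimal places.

Compound the nominal returns: 1.1096 × 1.0820 × 1.0710 = 1.28582889.
Compound inflation: 1.0246 × 1.0369 × 1.0794 = 1.14676291.
Deflate: 1.28582889 / 1.14676291 = 1.12126829.
Annualized real rate = 1.12126829^(1/3) − 1 = 3.8891% → 3.89%.

3.89%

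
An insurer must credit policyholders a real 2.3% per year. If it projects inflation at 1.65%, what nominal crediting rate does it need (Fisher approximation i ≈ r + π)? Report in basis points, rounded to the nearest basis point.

395 basis points

i ≈ r + π = 2.3% + 1.65% = 395 basis points.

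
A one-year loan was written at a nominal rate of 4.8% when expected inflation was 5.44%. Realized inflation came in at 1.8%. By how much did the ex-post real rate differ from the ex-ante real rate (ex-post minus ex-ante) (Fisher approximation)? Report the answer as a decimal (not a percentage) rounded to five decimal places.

Ex-ante: 4.8% − 5.44% = -0.640%
Ex-post: 4.8% − 1.8% = 3.000%
Difference (ex-post − ex-ante) = 3.6400% → 0.03640.

0.03640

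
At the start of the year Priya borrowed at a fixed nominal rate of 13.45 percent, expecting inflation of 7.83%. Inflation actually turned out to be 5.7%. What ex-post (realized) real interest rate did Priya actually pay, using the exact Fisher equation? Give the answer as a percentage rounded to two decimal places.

7.33%

Ex-post: (1 + 0.1345)/(1 + 0.0570) − 1 = 7.3321%
So the realized real rate is 7.33%.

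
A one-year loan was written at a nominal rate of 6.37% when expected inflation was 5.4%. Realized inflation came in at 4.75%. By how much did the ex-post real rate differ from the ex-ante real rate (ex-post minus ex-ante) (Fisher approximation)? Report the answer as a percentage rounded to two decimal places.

Ex-ante: 6.37% − 5.4% = 0.970%
Ex-post: 6.37% − 4.75% = 1.620%
Difference (ex-post − ex-ante) = 0.6500% → 0.65%.

0.65%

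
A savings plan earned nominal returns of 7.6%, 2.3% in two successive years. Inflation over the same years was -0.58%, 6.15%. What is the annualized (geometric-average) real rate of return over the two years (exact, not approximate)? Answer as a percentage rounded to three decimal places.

2.129%

Nominal growth factor = 1.0760 × 1.0230 = 1.100748000
Price-level growth factor = 0.9942 × 1.0615 = 1.055343300
Real growth factor = 1.100748000 / 1.055343300 = 1.043023630
Annualized real rate = 1.043023630^(1/2) − 1 = 2.12853% → 2.129%.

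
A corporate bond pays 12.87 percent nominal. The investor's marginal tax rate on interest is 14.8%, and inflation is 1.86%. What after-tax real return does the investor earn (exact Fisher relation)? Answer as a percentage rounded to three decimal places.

After-tax nominal return = 12.87% × (1 − 0.148) = 10.96524%.
1 + r = 1.1096524 / 1.01860 = 1.089390
After-tax real rate = 1.089390 − 1 → 8.939%.

8.939%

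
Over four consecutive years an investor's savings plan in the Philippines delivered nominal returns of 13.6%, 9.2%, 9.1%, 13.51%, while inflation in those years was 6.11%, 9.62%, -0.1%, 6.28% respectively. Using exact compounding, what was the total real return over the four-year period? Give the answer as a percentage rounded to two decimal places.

Nominal growth factor = 1.1360 × 1.0920 × 1.0910 × 1.1351 = 1.536243
Price-level growth factor = 1.0611 × 1.0962 × 0.9990 × 1.0628 = 1.234989
Real growth factor = 1.536243 / 1.234989 = 1.243932
Total real return = 1.243932 − 1 → 24.39%.

24.39%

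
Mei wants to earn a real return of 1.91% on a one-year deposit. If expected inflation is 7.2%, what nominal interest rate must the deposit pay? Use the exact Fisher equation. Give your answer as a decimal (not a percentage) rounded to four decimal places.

(1 + i) = (1 + r)(1 + π) = 1.01910 × 1.07200 = 1.0924752
i = 1.0924752 − 1, so the required nominal rate is 0.0925.

0.0925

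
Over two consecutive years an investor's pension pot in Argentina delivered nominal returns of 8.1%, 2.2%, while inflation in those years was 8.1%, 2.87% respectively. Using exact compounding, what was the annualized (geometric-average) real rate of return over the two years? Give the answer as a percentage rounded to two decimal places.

-0.33%

Compound the nominal returns: 1.0810 × 1.0220 = 1.10478200.
Compound inflation: 1.0810 × 1.0287 = 1.11202470.
Deflate: 1.10478200 / 1.11202470 = 0.99348693.
Annualized real rate = 0.99348693^(1/2) − 1 = -0.3262% → -0.33%.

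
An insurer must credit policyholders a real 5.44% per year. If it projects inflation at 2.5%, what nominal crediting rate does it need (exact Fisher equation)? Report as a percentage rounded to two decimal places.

8.08%

(1 + i) = (1 + r)(1 + π) = 1.05440 × 1.02500 = 1.08076
i = 1.08076 − 1, so the required nominal rate is 8.08%.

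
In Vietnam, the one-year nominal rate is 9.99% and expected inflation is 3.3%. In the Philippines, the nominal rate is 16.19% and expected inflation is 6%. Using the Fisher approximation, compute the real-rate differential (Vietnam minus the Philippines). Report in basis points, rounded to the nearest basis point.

-350 basis points

Vietnam: 9.99% − 3.3% = 6.690%
The Philippines: 16.19% − 6% = 10.190%
Differential = -3.500% → -350 basis points.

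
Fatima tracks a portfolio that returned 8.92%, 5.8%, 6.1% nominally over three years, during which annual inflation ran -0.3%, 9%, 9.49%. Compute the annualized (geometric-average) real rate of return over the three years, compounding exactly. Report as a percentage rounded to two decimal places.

Compound the nominal returns: 1.0892 × 1.0580 × 1.0610 = 1.22266839.
Compound inflation: 0.9970 × 1.0900 × 1.0949 = 1.18986068.
Deflate: 1.22266839 / 1.18986068 = 1.02757273.
Annualized real rate = 1.02757273^(1/3) − 1 = 0.9108% → 0.91%.

0.91%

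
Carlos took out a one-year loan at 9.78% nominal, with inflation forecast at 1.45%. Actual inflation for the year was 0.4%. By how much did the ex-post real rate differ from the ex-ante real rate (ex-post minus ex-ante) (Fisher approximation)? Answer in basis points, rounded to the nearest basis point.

105 basis points

Ex-ante: 9.78% − 1.45% = 8.330%
Ex-post: 9.78% − 0.4% = 9.380%
Difference (ex-post − ex-ante) = 1.0500% → 105 basis points.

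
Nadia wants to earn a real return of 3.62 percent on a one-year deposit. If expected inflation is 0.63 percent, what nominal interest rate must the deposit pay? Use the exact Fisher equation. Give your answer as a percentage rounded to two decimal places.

(1 + i) = (1 + r)(1 + π) = 1.03620 × 1.00630 = 1.04272806
i = 1.04272806 − 1, so the required nominal rate is 4.27%.

4.27%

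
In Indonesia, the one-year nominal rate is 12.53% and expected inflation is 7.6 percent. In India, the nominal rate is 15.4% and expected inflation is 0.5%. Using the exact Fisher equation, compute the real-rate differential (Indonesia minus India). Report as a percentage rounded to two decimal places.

-10.24%

Indonesia: (1 + 0.1253)/(1 + 0.0760) − 1 = 4.5818%
India: (1 + 0.1540)/(1 + 0.0050) − 1 = 14.8259%
Differential = 4.5818% − 14.8259% = -10.2441% → -10.24%.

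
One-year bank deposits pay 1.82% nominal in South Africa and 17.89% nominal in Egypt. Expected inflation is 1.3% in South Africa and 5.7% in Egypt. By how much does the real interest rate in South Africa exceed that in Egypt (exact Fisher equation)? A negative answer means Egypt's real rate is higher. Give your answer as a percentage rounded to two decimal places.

-11.02%

South Africa: (1 + 0.0182)/(1 + 0.0130) − 1 = 0.5133%
Egypt: (1 + 0.1789)/(1 + 0.0570) − 1 = 11.5326%
Differential = 0.5133% − 11.5326% = -11.0193% → -11.02%.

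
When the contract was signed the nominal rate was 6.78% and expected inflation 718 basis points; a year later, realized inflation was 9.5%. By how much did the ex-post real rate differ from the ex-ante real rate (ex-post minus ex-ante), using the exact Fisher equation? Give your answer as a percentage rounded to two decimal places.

Ex-ante: (1 + 0.0678)/(1 + 0.0718) − 1 = -0.3732%
Ex-post: (1 + 0.0678)/(1 + 0.0950) − 1 = -2.4840%
Difference (ex-post − ex-ante) = -2.1108% → -2.11%.

-2.11%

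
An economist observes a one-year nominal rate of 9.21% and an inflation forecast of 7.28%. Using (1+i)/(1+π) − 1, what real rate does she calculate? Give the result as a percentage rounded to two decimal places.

1.80%

1 + r = 1.09210 / 1.07280 = 1.017990
r = 1.017990 − 1 = 1.7990%, i.e. 1.80%.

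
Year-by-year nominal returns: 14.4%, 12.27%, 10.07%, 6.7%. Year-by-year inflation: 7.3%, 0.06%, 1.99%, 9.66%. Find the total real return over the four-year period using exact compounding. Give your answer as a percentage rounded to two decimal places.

Nominal growth factor = 1.1440 × 1.1227 × 1.1007 × 1.0670 = 1.508423
Price-level growth factor = 1.0730 × 1.0006 × 1.0199 × 1.0966 = 1.200787
Real growth factor = 1.508423 / 1.200787 = 1.256195
Total real return = 1.256195 − 1 → 25.62%.

25.62%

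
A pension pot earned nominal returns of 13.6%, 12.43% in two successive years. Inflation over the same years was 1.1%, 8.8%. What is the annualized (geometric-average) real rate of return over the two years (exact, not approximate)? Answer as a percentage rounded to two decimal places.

Compound the nominal returns: 1.1360 × 1.1243 = 1.27720480.
Compound inflation: 1.0110 × 1.0880 = 1.09996800.
Deflate: 1.27720480 / 1.09996800 = 1.16112905.
Annualized real rate = 1.16112905^(1/2) − 1 = 7.7557% → 7.76%.

7.76%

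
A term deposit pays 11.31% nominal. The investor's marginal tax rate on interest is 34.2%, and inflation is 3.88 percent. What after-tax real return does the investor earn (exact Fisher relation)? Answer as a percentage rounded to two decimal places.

3.43%

After-tax nominal return = 11.31% × (1 − 0.342) = 7.44198%.
1 + r = 1.0744198 / 1.03880 = 1.034289
After-tax real rate = 1.034289 − 1 → 3.43%.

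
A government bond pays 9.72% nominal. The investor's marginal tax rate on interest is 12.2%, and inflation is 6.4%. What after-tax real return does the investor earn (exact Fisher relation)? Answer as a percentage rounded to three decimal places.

After-tax nominal return = 9.72% × (1 − 0.122) = 8.53416%.
1 + r = 1.0853416 / 1.06400 = 1.020058
After-tax real rate = 1.020058 − 1 → 2.006%.

2.006%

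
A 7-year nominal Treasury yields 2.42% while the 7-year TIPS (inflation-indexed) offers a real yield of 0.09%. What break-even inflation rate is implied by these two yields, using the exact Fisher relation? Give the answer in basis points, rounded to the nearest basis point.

233 basis points

(1 + π) = (1 + i)/(1 + r) = 1.02420 / 1.00090 = 1.023279
Break-even inflation = 1.023279 − 1 → 233 basis points.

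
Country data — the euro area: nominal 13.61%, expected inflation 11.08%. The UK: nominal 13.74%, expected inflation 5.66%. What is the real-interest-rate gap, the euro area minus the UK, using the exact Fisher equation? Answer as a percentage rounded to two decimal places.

The euro area: (1 + 0.1361)/(1 + 0.1108) − 1 = 2.2776%
The UK: (1 + 0.1374)/(1 + 0.0566) − 1 = 7.6472%
Differential = 2.2776% − 7.6472% = -5.3695% → -5.37%.

-5.37%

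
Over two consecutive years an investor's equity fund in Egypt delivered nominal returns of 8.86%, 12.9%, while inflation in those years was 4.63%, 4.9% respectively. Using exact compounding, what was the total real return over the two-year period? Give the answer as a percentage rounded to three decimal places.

Compound the nominal returns: 1.0886 × 1.1290 = 1.229029.
Compound inflation: 1.0463 × 1.0490 = 1.097569.
Deflate: 1.229029 / 1.097569 = 1.119774.
Total real return = 1.119774 − 1 → 11.977%.

11.977%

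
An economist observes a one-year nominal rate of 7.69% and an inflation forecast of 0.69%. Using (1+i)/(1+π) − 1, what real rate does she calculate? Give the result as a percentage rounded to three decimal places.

6.952%

By the Fisher identity, 1 + r = (1 + i)/(1 + π).
1 + r = 1.07690 / 1.00690 = 1.069520
r = 1.069520 − 1 = 6.9520%, i.e. 6.952%.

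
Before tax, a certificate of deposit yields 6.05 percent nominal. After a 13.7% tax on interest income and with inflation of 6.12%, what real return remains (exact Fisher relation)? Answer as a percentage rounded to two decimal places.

After-tax nominal return = 6.05% × (1 − 0.137) = 5.22115%.
1 + r = 1.0522115 / 1.06120 = 0.991530
After-tax real rate = 0.991530 − 1 → -0.85%.

-0.85%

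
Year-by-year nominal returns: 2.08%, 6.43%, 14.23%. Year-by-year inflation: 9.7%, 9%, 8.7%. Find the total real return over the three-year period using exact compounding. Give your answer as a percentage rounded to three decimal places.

-4.518%

Nominal growth factor = 1.0208 × 1.0643 × 1.1423 = 1.241037
Price-level growth factor = 1.0970 × 1.0900 × 1.0870 = 1.299759
Real growth factor = 1.241037 / 1.299759 = 0.954822
Total real return = 0.954822 − 1 → -4.518%.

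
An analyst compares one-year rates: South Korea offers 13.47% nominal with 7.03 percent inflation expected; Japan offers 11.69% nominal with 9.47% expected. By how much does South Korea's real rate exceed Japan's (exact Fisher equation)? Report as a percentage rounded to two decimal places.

3.99%

South Korea: (1 + 0.1347)/(1 + 0.0703) − 1 = 6.0170%
Japan: (1 + 0.1169)/(1 + 0.0947) − 1 = 2.0280%
Differential = 6.0170% − 2.0280% = 3.9891% → 3.99%.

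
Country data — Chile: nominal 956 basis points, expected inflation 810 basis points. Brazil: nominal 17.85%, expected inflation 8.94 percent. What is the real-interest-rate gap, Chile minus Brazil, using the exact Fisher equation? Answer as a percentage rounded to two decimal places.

Chile: (1 + 0.0956)/(1 + 0.0810) − 1 = 1.3506%
Brazil: (1 + 0.1785)/(1 + 0.0894) − 1 = 8.1788%
Differential = 1.3506% − 8.1788% = -6.8282% → -6.83%.

-6.83%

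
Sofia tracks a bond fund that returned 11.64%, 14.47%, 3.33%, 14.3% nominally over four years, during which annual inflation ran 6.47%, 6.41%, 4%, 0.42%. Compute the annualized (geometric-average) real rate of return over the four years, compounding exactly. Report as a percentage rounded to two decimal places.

6.27%

Nominal growth factor = 1.1164 × 1.1447 × 1.0333 × 1.1430 = 1.50932988
Price-level growth factor = 1.0647 × 1.0641 × 1.0400 × 1.0042 = 1.18321387
Real growth factor = 1.50932988 / 1.18321387 = 1.27561882
Annualized real rate = 1.27561882^(1/4) − 1 = 6.2748% → 6.27%.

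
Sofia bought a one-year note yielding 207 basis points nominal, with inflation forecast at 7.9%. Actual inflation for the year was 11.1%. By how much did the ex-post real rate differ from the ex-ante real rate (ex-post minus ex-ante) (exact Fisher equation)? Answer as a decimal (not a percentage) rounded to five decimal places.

Ex-ante: (1 + 0.0207)/(1 + 0.0790) − 1 = -5.4032%
Ex-post: (1 + 0.0207)/(1 + 0.1110) − 1 = -8.1278%
Difference (ex-post − ex-ante) = -2.7247% → -0.02725.

-0.02725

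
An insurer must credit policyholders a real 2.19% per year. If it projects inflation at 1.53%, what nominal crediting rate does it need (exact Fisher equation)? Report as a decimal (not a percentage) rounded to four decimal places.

0.0375

(1 + i) = (1 + r)(1 + π) = 1.02190 × 1.01530 = 1.03753507
i = 1.03753507 − 1, so the required nominal rate is 0.0375.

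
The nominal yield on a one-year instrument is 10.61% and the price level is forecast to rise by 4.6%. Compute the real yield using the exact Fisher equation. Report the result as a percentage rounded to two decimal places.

By the Fisher relation, 1 + r = (1 + i)/(1 + π).
1 + r = 1.10610 / 1.04600 = 1.057457
r = 1.057457 − 1 = 5.7457%, i.e. 5.75%.

5.75%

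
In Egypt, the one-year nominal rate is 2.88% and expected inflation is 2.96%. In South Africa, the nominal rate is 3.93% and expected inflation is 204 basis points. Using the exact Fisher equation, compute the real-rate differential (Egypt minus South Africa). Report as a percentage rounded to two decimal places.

Egypt: (1 + 0.0288)/(1 + 0.0296) − 1 = -0.0777%
South Africa: (1 + 0.0393)/(1 + 0.0204) − 1 = 1.8522%
Differential = -0.0777% − 1.8522% = -1.9299% → -1.93%.

-1.93%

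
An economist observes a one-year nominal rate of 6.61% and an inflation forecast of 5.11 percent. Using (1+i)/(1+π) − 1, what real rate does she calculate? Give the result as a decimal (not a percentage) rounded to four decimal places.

By the Fisher relation, 1 + r = (1 + i)/(1 + π).
1 + r = 1.06610 / 1.05110 = 1.014271
r = 1.014271 − 1 = 1.4271%, i.e. 0.0143.

0.0143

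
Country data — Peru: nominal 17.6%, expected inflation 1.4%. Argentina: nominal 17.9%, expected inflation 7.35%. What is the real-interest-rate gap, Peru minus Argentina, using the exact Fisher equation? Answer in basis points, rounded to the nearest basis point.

Peru: (1 + 0.1760)/(1 + 0.0140) − 1 = 15.9763%
Argentina: (1 + 0.1790)/(1 + 0.0735) − 1 = 9.8277%
Differential = 15.9763% − 9.8277% = 6.1487% → 615 basis points.

615 basis points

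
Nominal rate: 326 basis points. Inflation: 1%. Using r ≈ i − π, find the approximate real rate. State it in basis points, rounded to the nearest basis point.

r ≈ i − π = 3.26% − 1% = 226 basis points.

226 basis points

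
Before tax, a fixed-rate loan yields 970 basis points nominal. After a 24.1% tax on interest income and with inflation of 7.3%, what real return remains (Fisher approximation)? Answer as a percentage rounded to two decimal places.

After-tax nominal return = 9.7% × (1 − 0.241) = 7.3623%.
r ≈ 7.3623% − 7.3% → 0.06%.

0.06%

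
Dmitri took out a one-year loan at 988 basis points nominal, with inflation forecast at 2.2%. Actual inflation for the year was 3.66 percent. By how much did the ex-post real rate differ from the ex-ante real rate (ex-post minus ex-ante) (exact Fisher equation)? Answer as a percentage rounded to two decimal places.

-1.51%

Ex-ante: (1 + 0.0988)/(1 + 0.0220) − 1 = 7.5147%
Ex-post: (1 + 0.0988)/(1 + 0.0366) − 1 = 6.0004%
Difference (ex-post − ex-ante) = -1.5143% → -1.51%.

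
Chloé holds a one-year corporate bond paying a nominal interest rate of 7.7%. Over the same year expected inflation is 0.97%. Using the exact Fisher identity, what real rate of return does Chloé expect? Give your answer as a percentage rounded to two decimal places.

6.67%

1 + r = 1.07700 / 1.00970 = 1.066653
r = 1.066653 − 1 = 6.6653%, i.e. 6.67%.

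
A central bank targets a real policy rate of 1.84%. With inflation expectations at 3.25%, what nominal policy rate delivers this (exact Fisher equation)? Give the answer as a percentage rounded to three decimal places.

(1 + i) = (1 + r)(1 + π) = 1.01840 × 1.03250 = 1.051498
i = 1.051498 − 1, so the required nominal rate is 5.150%.

5.150%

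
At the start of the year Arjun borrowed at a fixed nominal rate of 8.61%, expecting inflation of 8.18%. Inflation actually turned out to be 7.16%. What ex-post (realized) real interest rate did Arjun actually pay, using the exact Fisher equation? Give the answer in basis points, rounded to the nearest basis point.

Ex-post: (1 + 0.0861)/(1 + 0.0716) − 1 = 1.3531%
So the realized real rate is 135 basis points.

135 basis points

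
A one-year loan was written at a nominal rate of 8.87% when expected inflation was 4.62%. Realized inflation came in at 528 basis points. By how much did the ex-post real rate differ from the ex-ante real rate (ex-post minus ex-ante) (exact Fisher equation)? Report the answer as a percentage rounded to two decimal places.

-0.65%

Ex-ante: (1 + 0.0887)/(1 + 0.0462) − 1 = 4.0623%
Ex-post: (1 + 0.0887)/(1 + 0.0528) − 1 = 3.4100%
Difference (ex-post − ex-ante) = -0.6524% → -0.65%.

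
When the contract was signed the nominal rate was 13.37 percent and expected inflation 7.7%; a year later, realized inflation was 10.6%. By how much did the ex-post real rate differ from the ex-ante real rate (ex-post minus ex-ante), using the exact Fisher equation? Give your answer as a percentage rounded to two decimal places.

Ex-ante: (1 + 0.1337)/(1 + 0.0770) − 1 = 5.2646%
Ex-post: (1 + 0.1337)/(1 + 0.1060) − 1 = 2.5045%
Difference (ex-post − ex-ante) = -2.7601% → -2.76%.

-2.76%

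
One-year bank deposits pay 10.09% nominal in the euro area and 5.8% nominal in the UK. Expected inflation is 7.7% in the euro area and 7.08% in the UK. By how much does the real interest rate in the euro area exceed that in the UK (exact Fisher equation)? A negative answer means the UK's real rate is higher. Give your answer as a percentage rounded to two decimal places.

3.41%

The euro area: (1 + 0.1009)/(1 + 0.0770) − 1 = 2.2191%
The UK: (1 + 0.0580)/(1 + 0.0708) − 1 = -1.1954%
Differential = 2.2191% − (-1.1954%) = 3.4145% → 3.41%.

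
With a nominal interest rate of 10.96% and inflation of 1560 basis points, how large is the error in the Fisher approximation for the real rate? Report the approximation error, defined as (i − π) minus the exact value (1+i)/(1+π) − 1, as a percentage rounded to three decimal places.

-0.626%

Approximate: r ≈ 10.960% − 15.600% = -4.6400%
Exact: (1 + 0.1096)/(1 + 0.1560) − 1 = -4.0138%
Error = -4.6400% − (-4.0138%) = -0.6262% → -0.626%.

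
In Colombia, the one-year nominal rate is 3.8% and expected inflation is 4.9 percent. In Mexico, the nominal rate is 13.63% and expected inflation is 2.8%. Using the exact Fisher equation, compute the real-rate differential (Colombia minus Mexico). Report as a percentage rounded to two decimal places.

Colombia: (1 + 0.0380)/(1 + 0.0490) − 1 = -1.0486%
Mexico: (1 + 0.1363)/(1 + 0.0280) − 1 = 10.5350%
Differential = -1.0486% − 10.5350% = -11.5836% → -11.58%.

-11.58%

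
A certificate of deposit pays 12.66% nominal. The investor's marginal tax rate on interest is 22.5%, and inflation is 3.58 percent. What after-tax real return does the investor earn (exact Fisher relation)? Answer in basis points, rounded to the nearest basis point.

After-tax nominal return = 12.66% × (1 − 0.225) = 9.8115%.
1 + r = 1.098115 / 1.03580 = 1.060161
After-tax real rate = 1.060161 − 1 → 602 basis points.

602 basis points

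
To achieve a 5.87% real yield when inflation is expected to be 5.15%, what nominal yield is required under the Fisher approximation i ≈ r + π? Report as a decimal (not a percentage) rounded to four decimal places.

0.1102

i ≈ r + π = 5.87% + 5.15% = 0.1102.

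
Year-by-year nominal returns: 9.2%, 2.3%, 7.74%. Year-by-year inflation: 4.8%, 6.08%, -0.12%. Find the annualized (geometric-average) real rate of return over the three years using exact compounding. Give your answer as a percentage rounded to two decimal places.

2.72%

Compound the nominal returns: 1.0920 × 1.0230 × 1.0774 = 1.20358078.
Compound inflation: 1.0480 × 1.0608 × 0.9988 = 1.11038434.
Deflate: 1.20358078 / 1.11038434 = 1.08393170.
Annualized real rate = 1.08393170^(1/3) − 1 = 2.7229% → 2.72%.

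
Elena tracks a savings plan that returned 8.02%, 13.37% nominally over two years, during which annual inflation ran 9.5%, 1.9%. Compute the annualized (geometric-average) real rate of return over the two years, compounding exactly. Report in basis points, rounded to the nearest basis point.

Nominal growth factor = 1.0802 × 1.1337 = 1.22462274
Price-level growth factor = 1.0950 × 1.0190 = 1.11580500
Real growth factor = 1.22462274 / 1.11580500 = 1.09752398
Annualized real rate = 1.09752398^(1/2) − 1 = 4.7628% → 476 basis points.

476 basis points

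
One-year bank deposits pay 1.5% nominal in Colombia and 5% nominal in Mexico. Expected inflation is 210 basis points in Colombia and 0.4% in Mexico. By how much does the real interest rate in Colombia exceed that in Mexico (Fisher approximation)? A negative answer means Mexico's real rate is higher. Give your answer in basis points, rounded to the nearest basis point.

Colombia: 1.5% − 2.1% = -0.600%
Mexico: 5% − 0.4% = 4.600%
Differential = -5.200% → -520 basis points.

-520 basis points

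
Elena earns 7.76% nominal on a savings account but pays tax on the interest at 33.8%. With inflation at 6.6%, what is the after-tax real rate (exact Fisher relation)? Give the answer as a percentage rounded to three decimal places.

-1.372%

After-tax nominal return = 7.76% × (1 − 0.338) = 5.13712%.
1 + r = 1.0513712 / 1.06600 = 0.986277
After-tax real rate = 0.986277 − 1 → -1.372%.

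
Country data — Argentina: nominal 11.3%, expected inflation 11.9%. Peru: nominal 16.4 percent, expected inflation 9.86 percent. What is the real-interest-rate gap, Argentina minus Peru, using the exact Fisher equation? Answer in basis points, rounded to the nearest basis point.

-649 basis points

Argentina: (1 + 0.1130)/(1 + 0.1190) − 1 = -0.5362%
Peru: (1 + 0.1640)/(1 + 0.0986) − 1 = 5.9530%
Differential = -0.5362% − 5.9530% = -6.4892% → -649 basis points.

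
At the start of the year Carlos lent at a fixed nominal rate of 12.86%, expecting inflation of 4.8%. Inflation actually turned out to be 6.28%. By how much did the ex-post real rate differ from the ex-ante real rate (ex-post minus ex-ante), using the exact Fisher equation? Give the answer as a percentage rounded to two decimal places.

-1.50%

Ex-ante: (1 + 0.1286)/(1 + 0.0480) − 1 = 7.6908%
Ex-post: (1 + 0.1286)/(1 + 0.0628) − 1 = 6.1912%
Difference (ex-post − ex-ante) = -1.4996% → -1.50%.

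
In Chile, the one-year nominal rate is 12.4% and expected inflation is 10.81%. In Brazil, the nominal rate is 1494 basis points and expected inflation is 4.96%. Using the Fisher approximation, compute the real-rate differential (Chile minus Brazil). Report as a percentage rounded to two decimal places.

-8.39%

Chile: 12.4% − 10.81% = 1.590%
Brazil: 14.94% − 4.96% = 9.980%
Differential = -8.390% → -8.39%.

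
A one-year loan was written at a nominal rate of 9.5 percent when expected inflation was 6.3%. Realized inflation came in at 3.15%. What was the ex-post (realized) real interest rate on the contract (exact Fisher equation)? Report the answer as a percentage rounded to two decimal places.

6.16%

Ex-post: (1 + 0.0950)/(1 + 0.0315) − 1 = 6.1561%
So the realized real rate is 6.16%.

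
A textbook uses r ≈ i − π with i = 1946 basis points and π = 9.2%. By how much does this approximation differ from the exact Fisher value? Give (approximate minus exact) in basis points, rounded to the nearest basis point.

86 basis points

Approximate: r ≈ 19.460% − 9.200% = 10.2600%
Exact: (1 + 0.1946)/(1 + 0.0920) − 1 = 9.3956%
Error = 10.2600% − 9.3956% = 0.8644% → 86 basis points.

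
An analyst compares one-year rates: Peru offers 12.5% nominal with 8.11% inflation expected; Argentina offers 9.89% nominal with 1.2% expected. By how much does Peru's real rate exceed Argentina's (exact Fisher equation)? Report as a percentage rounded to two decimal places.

Peru: (1 + 0.1250)/(1 + 0.0811) − 1 = 4.0607%
Argentina: (1 + 0.0989)/(1 + 0.0120) − 1 = 8.5870%
Differential = 4.0607% − 8.5870% = -4.5263% → -4.53%.

-4.53%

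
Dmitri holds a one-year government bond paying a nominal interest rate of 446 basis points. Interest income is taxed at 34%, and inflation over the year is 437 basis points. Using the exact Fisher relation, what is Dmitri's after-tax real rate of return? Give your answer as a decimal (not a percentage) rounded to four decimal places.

-0.0137

After-tax nominal return = 4.46% × (1 − 0.34) = 2.9436%.
1 + r = 1.029436 / 1.04370 = 0.986333
After-tax real rate = 0.986333 − 1 → -0.0137.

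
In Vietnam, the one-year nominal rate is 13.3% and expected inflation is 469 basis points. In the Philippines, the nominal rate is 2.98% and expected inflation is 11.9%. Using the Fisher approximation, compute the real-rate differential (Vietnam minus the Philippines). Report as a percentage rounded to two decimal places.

17.53%

Vietnam: 13.3% − 4.69% = 8.610%
The Philippines: 2.98% − 11.9% = -8.920%
Differential = 17.530% → 17.53%.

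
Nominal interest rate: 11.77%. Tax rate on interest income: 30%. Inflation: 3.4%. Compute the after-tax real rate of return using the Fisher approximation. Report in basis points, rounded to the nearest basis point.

After-tax nominal return = 11.77% × (1 − 0.3) = 8.2390%.
r ≈ 8.2390% − 3.4% → 484 basis points.

484 basis points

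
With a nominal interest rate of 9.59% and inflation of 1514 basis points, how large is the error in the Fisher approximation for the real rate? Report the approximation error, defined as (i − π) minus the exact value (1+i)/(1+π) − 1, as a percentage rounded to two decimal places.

-0.73%

Approximate: r ≈ 9.590% − 15.140% = -5.5500%
Exact: (1 + 0.0959)/(1 + 0.1514) − 1 = -4.8202%
Error = -5.5500% − (-4.8202%) = -0.7298% → -0.73%.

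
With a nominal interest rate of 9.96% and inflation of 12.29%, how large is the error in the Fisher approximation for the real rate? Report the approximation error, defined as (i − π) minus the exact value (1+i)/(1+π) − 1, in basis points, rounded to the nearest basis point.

Approximate: r ≈ 9.960% − 12.290% = -2.3300%
Exact: (1 + 0.0996)/(1 + 0.1229) − 1 = -2.07498%
Error = -2.3300% − (-2.07498%) = -0.25502% → -26 basis points.

-26 basis points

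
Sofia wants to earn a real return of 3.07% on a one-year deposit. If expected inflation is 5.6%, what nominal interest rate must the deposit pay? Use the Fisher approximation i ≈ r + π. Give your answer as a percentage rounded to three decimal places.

i ≈ r + π = 3.07% + 5.6% = 8.670%.

8.670%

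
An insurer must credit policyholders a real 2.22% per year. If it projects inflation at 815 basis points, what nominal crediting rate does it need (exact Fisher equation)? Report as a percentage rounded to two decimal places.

(1 + i) = (1 + r)(1 + π) = 1.02220 × 1.08150 = 1.1055093
i = 1.1055093 − 1, so the required nominal rate is 10.55%.

10.55%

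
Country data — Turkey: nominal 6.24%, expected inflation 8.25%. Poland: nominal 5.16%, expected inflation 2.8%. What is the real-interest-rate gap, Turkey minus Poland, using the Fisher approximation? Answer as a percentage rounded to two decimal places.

-4.37%

Turkey: 6.24% − 8.25% = -2.010%
Poland: 5.16% − 2.8% = 2.360%
Differential = -4.370% → -4.37%.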